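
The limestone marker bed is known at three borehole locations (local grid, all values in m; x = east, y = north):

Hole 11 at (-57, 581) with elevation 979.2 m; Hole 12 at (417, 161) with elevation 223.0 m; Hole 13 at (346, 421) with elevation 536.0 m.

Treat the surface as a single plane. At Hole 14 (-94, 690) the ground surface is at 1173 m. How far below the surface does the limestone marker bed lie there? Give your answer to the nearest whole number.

Let the plane be z = a·x + b·y + c.
Hole 12−Hole 11: 474a − 420b = −756.2;  Hole 13−Hole 11: 403a − 160b = −443.2.
Solving gives a = −0.69741, b = 1.01340.
Then c = 979.2 − a·-57 − b·581 = 350.66.
At (-94, 690): z_contact = 65.6 + 699.2 + 350.66 = 1115.5 m.
Depth below ground = 1173 − 1115.5 = 58 m.

58 m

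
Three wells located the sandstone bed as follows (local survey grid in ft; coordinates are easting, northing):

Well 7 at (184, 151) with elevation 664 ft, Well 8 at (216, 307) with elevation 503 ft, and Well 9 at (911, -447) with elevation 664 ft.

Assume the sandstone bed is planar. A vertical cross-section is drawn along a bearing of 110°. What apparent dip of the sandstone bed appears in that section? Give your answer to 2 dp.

Let the plane be z = a·easting + b·northing + c.
Well 8−Well 7: 32a + 156b = −161;  Well 9−Well 7: 727a − 598b = 0.
Solving gives a = −0.72636, b = −0.88305.
Unit vector along 110° is (sin 110°, cos 110°) = (0.9397, -0.3420).
Slope in that direction = a·(0.9397) + b·(-0.3420) = −0.38054.
Apparent dip = arctan|0.38054| = 20.83° (true dip is 48.8°, so apparent ≤ true as expected).

20.83°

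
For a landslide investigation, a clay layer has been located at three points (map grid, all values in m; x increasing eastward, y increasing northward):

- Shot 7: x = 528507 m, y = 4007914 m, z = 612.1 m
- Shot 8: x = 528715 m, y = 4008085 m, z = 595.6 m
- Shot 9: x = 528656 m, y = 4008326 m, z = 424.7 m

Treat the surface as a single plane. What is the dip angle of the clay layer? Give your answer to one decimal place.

Let the plane be z = a·x + b·y + c.
Shot 8−Shot 7: 208a + 171b = −16.5;  Shot 9−Shot 7: 149a + 412b = −187.4.
Solving gives a = 0.41927, b = −0.60648.
Gradient magnitude |∇z| = √(a² + b²) = √(0.17579 + 0.36782) = 0.73730.
True dip = arctan(0.73730) = 36.4°, dipping toward NW (azimuth ≈ 325°).

36.4°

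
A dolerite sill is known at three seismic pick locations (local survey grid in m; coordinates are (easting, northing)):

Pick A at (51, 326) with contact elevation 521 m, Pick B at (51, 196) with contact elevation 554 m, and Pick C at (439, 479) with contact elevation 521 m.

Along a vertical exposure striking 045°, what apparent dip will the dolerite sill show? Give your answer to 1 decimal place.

Let the plane be z = a·E + b·N + c.
Pick B−Pick A: 0a − 130b = 33;  Pick C−Pick A: 388a + 153b = 0.
Solving gives a = 0.10010, b = −0.25385.
Unit vector along 045° is (sin 45°, cos 45°) = (0.7071, 0.7071).
Slope in that direction = a·(0.7071) + b·(0.7071) = −0.10872.
Apparent dip = arctan|0.10872| = 6.2° (true dip is 15.3°, so apparent ≤ true as expected).

6.2°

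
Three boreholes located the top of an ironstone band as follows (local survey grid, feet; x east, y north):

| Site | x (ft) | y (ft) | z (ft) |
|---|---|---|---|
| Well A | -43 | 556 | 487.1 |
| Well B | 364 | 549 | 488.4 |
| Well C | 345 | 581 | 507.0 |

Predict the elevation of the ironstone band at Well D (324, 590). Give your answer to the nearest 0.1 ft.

512.0 ft

Let the plane be z = a·x + b·y + c.
Well B−Well A: 407a − 7b = 1.3;  Well C−Well A: 388a + 25b = 19.9.
Solving gives a = 0.01333, b = 0.58916.
Then c = 487.1 − a·-43 − b·556 = 160.10.
At (324, 590): z = 4.3 + 347.6 + 160.10 = 512.0 ft.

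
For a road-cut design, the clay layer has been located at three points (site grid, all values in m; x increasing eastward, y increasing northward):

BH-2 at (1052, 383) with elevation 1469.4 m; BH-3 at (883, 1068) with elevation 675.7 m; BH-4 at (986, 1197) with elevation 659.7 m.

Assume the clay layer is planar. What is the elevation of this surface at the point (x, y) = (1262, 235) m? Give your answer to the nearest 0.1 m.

Let the plane be z = a·x + b·y + c.
BH-3−BH-2: −169a + 685b = −793.7;  BH-4−BH-2: −66a + 814b = −809.7.
Solving gives a = 0.989944, b = −0.914452.
Then c = 1469.4 − a·1052 − b·383 = 778.21.
At (1262, 235): z = 1249.3 − 214.9 + 778.21 = 1812.6 m.

1812.6 m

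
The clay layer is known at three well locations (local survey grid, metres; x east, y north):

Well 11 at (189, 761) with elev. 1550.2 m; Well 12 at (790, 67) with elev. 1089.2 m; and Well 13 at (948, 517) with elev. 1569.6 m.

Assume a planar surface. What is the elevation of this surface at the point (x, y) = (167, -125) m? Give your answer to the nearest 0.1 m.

Two edge vectors: Well 11→Well 12 = (601, -694, -461), Well 11→Well 13 = (759, -244, 19.4).
Normal n = (Well 11→Well 12) × (Well 11→Well 13) = (-125947.6, -361558.4, 380102).
So ∂z/∂x = −n_x/n_z = 0.33135 and ∂z/∂y = −n_y/n_z = 0.95121.
Intercept c from Well 11: 1550.2 − 62.63 − 723.87 = 763.70.
At (167, -125): z = 55.3 − 118.9 + 763.70 = 700.1 m.

700.1 m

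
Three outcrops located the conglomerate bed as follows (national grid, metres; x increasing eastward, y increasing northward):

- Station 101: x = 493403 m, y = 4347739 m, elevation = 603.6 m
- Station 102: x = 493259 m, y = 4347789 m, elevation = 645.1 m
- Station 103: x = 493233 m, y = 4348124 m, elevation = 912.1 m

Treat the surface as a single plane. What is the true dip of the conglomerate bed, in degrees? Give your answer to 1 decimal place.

Two edge vectors: Station 101→Station 102 = (-144, 50, 41.5), Station 101→Station 103 = (-170, 385, 308.5).
Normal n = (Station 101→Station 102) × (Station 101→Station 103) = (-552.5, 37369, -46940).
So ∂z/∂x = −n_x/n_z = −0.01177 and ∂z/∂y = −n_y/n_z = 0.79610.
Gradient magnitude |∇z| = √(a² + b²) = √(0.00014 + 0.63378) = 0.79619.
True dip = arctan(0.79619) = 38.5°, dipping toward S (azimuth ≈ 179°).

38.5°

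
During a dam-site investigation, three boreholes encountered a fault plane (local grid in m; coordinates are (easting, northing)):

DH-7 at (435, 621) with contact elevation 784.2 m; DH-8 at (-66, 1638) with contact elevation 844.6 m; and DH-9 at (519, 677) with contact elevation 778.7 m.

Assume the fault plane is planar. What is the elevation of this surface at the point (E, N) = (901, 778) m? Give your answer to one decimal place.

750.5 m

Two edge vectors: DH-7→DH-8 = (-501, 1017, 60.4), DH-7→DH-9 = (84, 56, -5.5).
Normal n = (DH-7→DH-8) × (DH-7→DH-9) = (-8975.9, 2318.1, -113484).
So ∂z/∂E = −n_x/n_z = −0.079094 and ∂z/∂N = −n_y/n_z = 0.020427.
Intercept c from DH-7: 784.2 + 34.41 − 12.68 = 805.92.
At (901, 778): z = −71.3 + 15.9 + 805.92 = 750.5 m.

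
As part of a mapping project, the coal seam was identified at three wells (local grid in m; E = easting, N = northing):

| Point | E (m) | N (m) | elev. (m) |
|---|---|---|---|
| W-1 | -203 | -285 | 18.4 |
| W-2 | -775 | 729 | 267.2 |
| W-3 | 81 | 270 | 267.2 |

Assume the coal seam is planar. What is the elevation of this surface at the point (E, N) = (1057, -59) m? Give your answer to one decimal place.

Two edge vectors: W-1→W-2 = (-572, 1014, 248.8), W-1→W-3 = (284, 555, 248.8).
Normal n = (W-1→W-2) × (W-1→W-3) = (114199.2, 212972.8, -605436).
So ∂z/∂E = −n_x/n_z = 0.188623 and ∂z/∂N = −n_y/n_z = 0.351768.
Intercept c from W-1: 18.4 + 38.29 + 100.25 = 156.94.
At (1057, -59): z = 199.4 − 20.8 + 156.94 = 335.6 m.

335.6 m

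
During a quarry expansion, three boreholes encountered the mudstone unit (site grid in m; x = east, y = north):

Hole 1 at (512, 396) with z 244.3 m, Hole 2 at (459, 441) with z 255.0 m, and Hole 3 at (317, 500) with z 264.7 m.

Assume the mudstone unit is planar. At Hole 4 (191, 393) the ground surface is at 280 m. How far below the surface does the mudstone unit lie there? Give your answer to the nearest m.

Two edge vectors: Hole 1→Hole 2 = (-53, 45, 10.7), Hole 1→Hole 3 = (-195, 104, 20.4).
Normal n = (Hole 1→Hole 2) × (Hole 1→Hole 3) = (-194.8, -1005.3, 3263).
So ∂z/∂x = −n_x/n_z = 0.05970 and ∂z/∂y = −n_y/n_z = 0.30809.
Intercept c from Hole 1: 244.3 − 30.57 − 122.00 = 91.73.
At (191, 393): z_contact = 11.4 + 121.1 + 91.73 = 224.2 m.
Depth below ground = 280 − 224.2 = 56 m.

56 m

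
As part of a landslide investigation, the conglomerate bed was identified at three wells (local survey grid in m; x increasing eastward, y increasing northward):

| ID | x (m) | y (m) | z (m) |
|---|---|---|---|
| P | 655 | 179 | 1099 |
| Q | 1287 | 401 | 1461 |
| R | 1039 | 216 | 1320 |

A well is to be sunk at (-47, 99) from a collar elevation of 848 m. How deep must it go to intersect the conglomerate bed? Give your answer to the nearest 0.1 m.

Two edge vectors: P→Q = (632, 222, 362), P→R = (384, 37, 221).
Normal n = (P→Q) × (P→R) = (35668, -664, -61864).
So ∂z/∂x = −n_x/n_z = 0.576555 and ∂z/∂y = −n_y/n_z = −0.010733.
Intercept c from P: 1099 − 377.64 + 1.92 = 723.28.
At (-47, 99): z_contact = −27.10 − 1.06 + 723.28 = 695.12 m.
Depth below ground = 848 − 695.12 = 152.9 m.

152.9 m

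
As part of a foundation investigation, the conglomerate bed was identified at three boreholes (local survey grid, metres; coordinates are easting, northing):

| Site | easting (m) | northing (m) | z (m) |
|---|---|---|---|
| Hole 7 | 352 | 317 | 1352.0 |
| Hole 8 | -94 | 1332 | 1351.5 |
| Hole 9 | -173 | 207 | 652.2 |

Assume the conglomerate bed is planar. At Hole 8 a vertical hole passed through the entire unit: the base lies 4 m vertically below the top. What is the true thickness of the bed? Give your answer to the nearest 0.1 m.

Let the plane be z = a·easting + b·northing + c.
Hole 8−Hole 7: −446a + 1015b = −0.5;  Hole 9−Hole 7: −525a − 110b = −699.8.
Solving gives a = 1.22067, b = 0.53588.
|∇z| = √(a²+b²) = 1.33312, so dip δ = arctan(1.33312) = 53.13°.
True thickness = vertical thickness × cos δ = 4 × cos 53.13° = 2.4 m.

2.4 m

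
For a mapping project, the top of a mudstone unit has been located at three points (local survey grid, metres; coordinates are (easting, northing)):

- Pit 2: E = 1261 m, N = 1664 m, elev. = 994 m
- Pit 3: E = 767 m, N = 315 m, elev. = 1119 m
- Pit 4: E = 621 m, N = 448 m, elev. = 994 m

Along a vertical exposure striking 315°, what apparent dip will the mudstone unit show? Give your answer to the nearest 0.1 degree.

Let the plane be z = a·E + b·N + c.
Pit 3−Pit 2: −494a − 1349b = 125;  Pit 4−Pit 2: −640a − 1216b = 0.
Solving gives a = 0.57870, b = −0.30458.
Unit vector along 315° is (sin 315°, cos 315°) = (-0.7071, 0.7071).
Slope in that direction = a·(-0.7071) + b·(0.7071) = −0.62458.
Apparent dip = arctan|0.62458| = 32.0° (true dip is 33.2°, so apparent ≤ true as expected).

32.0°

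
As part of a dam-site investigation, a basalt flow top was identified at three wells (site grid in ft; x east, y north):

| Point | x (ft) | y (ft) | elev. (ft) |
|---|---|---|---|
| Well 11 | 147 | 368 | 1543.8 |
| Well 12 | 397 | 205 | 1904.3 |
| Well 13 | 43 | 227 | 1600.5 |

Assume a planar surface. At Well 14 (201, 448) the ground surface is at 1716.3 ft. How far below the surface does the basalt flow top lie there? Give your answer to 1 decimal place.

Two edge vectors: Well 11→Well 12 = (250, -163, 360.5), Well 11→Well 13 = (-104, -141, 56.7).
Normal n = (Well 11→Well 12) × (Well 11→Well 13) = (41588.4, -51667, -52202).
So ∂z/∂x = −n_x/n_z = 0.79668 and ∂z/∂y = −n_y/n_z = −0.98975.
Intercept c from Well 11: 1543.8 − 117.11 + 364.23 = 1790.92.
At (201, 448): z_contact = 160.13 − 443.41 + 1790.92 = 1507.64 ft.
Depth below ground = 1716.3 − 1507.64 = 208.7 ft.

208.7 ft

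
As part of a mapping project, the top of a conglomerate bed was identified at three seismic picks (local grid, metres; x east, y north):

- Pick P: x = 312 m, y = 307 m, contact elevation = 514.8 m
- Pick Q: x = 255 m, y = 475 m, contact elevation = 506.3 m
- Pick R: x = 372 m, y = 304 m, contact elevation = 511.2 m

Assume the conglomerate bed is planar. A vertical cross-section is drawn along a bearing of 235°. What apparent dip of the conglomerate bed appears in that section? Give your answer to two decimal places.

5.34°

Let the plane be z = a·x + b·y + c.
Pick Q−Pick P: −57a + 168b = −8.5;  Pick R−Pick P: 60a − 3b = −3.6.
Solving gives a = −0.06361, b = −0.07218.
Unit vector along 235° is (sin 235°, cos 235°) = (-0.8192, -0.5736).
Slope in that direction = a·(-0.8192) + b·(-0.5736) = 0.09350.
Apparent dip = arctan|0.09350| = 5.34° (true dip is 5.5°, so apparent ≤ true as expected).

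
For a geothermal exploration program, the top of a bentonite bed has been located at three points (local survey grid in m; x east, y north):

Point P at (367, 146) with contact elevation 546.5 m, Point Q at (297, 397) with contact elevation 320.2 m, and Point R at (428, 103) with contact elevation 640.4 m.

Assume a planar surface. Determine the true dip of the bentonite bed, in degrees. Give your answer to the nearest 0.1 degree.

Let the plane be z = a·x + b·y + c.
Point Q−Point P: −70a + 251b = −226.3;  Point R−Point P: 61a − 43b = 93.9.
Solving gives a = 1.12495, b = −0.58786.
Gradient magnitude |∇z| = √(a² + b²) = √(1.26551 + 0.34558) = 1.26929.
True dip = arctan(1.26929) = 51.8°, dipping toward WNW (azimuth ≈ 298°).

51.8°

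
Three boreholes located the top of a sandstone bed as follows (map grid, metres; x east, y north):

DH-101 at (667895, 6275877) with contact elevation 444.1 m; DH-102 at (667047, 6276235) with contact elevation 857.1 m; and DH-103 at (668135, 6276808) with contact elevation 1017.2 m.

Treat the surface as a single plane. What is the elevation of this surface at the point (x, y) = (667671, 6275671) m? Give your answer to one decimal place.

352.3 m

Let the plane be z = a·x + b·y + c.
DH-102−DH-101: −848a + 358b = 413;  DH-103−DH-101: 240a + 931b = 573.1.
Solving gives a = −0.204856707, b = 0.668384113.
Then c = 444.1 − a·667895 − b·6275877 = −4057429.61.
At (667671, 6275671): z = −136776.9 + 4194558.8 − 4057429.61 = 352.3 m.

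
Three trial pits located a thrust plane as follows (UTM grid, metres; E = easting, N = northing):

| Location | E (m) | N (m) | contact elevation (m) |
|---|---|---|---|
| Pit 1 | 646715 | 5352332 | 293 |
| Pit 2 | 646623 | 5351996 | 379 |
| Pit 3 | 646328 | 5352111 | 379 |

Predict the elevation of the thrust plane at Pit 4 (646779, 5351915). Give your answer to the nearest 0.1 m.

Two edge vectors: Pit 1→Pit 2 = (-92, -336, 86), Pit 1→Pit 3 = (-387, -221, 86).
Normal n = (Pit 1→Pit 2) × (Pit 1→Pit 3) = (-9890, -25370, -109700).
So ∂z/∂E = −n_x/n_z = −0.090154968 and ∂z/∂N = −n_y/n_z = −0.231267092.
Intercept c from Pit 1: 293 + 58304.57 + 1237818.26 = 1296415.83.
At (646779, 5351915): z = −58310.3 − 1237721.8 + 1296415.83 = 383.7 m.

383.7 m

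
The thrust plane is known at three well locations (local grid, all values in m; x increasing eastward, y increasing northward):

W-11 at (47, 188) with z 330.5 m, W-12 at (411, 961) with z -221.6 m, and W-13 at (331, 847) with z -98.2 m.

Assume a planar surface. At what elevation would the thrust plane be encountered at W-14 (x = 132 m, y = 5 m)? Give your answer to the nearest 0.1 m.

188.2 m

Let the plane be z = a·x + b·y + c.
W-12−W-11: 364a + 773b = −552.1;  W-13−W-11: 284a + 659b = −428.7.
Solving gives a = −1.59501, b = 0.03685.
Then c = 330.5 − a·47 − b·188 = 398.54.
At (132, 5): z = −210.5 + 0.2 + 398.54 = 188.2 m.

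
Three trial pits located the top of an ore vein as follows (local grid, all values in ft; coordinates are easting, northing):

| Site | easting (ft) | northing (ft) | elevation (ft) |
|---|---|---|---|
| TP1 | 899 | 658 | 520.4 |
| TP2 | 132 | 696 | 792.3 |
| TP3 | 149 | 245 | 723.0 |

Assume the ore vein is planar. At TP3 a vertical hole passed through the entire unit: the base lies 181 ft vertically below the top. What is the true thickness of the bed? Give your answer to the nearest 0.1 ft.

Let the plane be z = a·easting + b·northing + c.
TP2−TP1: −767a + 38b = 271.9;  TP3−TP1: −750a − 413b = 202.6.
Solving gives a = −0.34753, b = 0.14056.
|∇z| = √(a²+b²) = 0.37488, so dip δ = arctan(0.37488) = 20.55°.
True thickness = vertical thickness × cos δ = 181 × cos 20.55° = 169.5 ft.

169.5 ft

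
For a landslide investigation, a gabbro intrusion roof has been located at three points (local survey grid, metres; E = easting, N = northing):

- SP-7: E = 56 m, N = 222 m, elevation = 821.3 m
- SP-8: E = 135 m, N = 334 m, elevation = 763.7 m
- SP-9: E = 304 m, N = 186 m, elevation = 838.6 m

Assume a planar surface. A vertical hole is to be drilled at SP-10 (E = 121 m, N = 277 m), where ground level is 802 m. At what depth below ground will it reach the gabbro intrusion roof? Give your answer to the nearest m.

9 m

Let the plane be z = a·E + b·N + c.
SP-8−SP-7: 79a + 112b = −57.6;  SP-9−SP-7: 248a − 36b = 17.3.
Solving gives a = −0.00444, b = −0.51115.
Then c = 821.3 − a·56 − b·222 = 935.02.
At (121, 277): z_contact = −0.5 − 141.6 + 935.02 = 792.9 m.
Depth below ground = 802 − 792.9 = 9 m.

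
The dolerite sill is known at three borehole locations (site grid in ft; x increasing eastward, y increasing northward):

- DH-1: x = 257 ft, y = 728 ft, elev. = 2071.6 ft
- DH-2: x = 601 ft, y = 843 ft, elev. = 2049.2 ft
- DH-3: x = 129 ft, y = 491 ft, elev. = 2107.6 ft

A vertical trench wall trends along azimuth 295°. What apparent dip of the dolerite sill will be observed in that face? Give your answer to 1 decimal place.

Two edge vectors: DH-1→DH-2 = (344, 115, -22.4), DH-1→DH-3 = (-128, -237, 36).
Normal n = (DH-1→DH-2) × (DH-1→DH-3) = (-1168.8, -9516.8, -66808).
So ∂z/∂x = −n_x/n_z = −0.01749 and ∂z/∂y = −n_y/n_z = −0.14245.
Unit vector along 295° is (sin 295°, cos 295°) = (-0.9063, 0.4226).
Slope in that direction = a·(-0.9063) + b·(0.4226) = −0.04435.
Apparent dip = arctan|0.04435| = 2.5° (true dip is 8.2°, so apparent ≤ true as expected).

2.5°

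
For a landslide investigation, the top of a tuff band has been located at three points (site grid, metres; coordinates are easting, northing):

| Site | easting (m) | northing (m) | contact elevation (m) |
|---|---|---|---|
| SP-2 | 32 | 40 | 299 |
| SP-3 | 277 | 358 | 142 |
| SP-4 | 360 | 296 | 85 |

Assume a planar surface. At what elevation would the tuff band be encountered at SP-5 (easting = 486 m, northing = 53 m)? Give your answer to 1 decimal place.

-4.9 m

Two edge vectors: SP-2→SP-3 = (245, 318, -157), SP-2→SP-4 = (328, 256, -214).
Normal n = (SP-2→SP-3) × (SP-2→SP-4) = (-27860, 934, -41584).
So ∂z/∂easting = −n_x/n_z = −0.66997 and ∂z/∂northing = −n_y/n_z = 0.02246.
Intercept c from SP-2: 299 + 21.44 − 0.90 = 319.54.
At (486, 53): z = −325.6 + 1.2 + 319.54 = -4.9 m.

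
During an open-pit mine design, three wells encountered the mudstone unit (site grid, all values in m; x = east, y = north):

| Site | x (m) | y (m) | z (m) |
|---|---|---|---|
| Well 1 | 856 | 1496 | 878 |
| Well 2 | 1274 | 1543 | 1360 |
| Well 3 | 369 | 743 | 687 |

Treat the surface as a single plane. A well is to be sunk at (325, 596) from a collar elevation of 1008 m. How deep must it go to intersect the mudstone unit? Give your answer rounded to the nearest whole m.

Let the plane be z = a·x + b·y + c.
Well 2−Well 1: 418a + 47b = 482;  Well 3−Well 1: −487a − 753b = −191.
Solving gives a = 1.21278, b = −0.53071.
Then c = 878 − a·856 − b·1496 = 633.80.
At (325, 596): z_contact = 394.2 − 316.3 + 633.80 = 711.7 m.
Depth below ground = 1008 − 711.7 = 296 m.

296 m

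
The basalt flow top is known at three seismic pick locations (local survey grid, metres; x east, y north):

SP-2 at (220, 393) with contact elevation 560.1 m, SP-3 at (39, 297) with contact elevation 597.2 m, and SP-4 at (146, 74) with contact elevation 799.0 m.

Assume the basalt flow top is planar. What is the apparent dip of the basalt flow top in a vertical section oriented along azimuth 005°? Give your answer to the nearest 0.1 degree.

Two edge vectors: SP-2→SP-3 = (-181, -96, 37.1), SP-2→SP-4 = (-74, -319, 238.9).
Normal n = (SP-2→SP-3) × (SP-2→SP-4) = (-11099.5, 40495.5, 50635).
So ∂z/∂x = −n_x/n_z = 0.21921 and ∂z/∂y = −n_y/n_z = −0.79975.
Unit vector along 005° is (sin 5°, cos 5°) = (0.0872, 0.9962).
Slope in that direction = a·(0.0872) + b·(0.9962) = −0.77760.
Apparent dip = arctan|0.77760| = 37.9° (true dip is 39.7°, so apparent ≤ true as expected).

37.9°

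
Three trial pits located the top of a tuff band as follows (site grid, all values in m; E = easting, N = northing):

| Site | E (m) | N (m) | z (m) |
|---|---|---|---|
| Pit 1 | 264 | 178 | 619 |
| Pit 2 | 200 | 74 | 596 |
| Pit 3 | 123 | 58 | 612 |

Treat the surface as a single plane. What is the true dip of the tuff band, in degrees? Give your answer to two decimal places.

Let the plane be z = a·E + b·N + c.
Pit 2−Pit 1: −64a − 104b = −23;  Pit 3−Pit 1: −141a − 120b = −7.
Solving gives a = −0.29095, b = 0.40020.
Gradient magnitude |∇z| = √(a² + b²) = √(0.08465 + 0.16016) = 0.49479.
True dip = arctan(0.49479) = 26.33°, dipping toward SE (azimuth ≈ 144°).

26.33°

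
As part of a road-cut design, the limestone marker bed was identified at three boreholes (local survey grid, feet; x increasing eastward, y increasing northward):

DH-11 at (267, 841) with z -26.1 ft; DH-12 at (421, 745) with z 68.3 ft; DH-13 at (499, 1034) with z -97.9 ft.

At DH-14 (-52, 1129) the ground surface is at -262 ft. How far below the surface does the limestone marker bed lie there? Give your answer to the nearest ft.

16 ft

Let the plane be z = a·x + b·y + c.
DH-12−DH-11: 154a − 96b = 94.4;  DH-13−DH-11: 232a + 193b = −71.8.
Solving gives a = 0.21784, b = −0.63388.
Then c = -26.1 − a·267 − b·841 = 448.83.
At (-52, 1129): z_contact = −11.3 − 715.7 + 448.83 = -278.1 ft.
Depth below ground = -262 − (-278.1) = 16 ft.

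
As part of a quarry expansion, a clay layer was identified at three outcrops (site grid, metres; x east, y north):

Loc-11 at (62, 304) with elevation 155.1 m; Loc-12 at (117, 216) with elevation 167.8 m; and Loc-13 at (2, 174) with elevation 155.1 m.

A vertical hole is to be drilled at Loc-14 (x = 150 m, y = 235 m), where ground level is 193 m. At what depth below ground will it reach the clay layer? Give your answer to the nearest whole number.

Let the plane be z = a·x + b·y + c.
Loc-12−Loc-11: 55a − 88b = 12.7;  Loc-13−Loc-11: −60a − 130b = 0.
Solving gives a = 0.13282, b = −0.06130.
Then c = 155.1 − a·62 − b·304 = 165.50.
At (150, 235): z_contact = 19.9 − 14.4 + 165.50 = 171.0 m.
Depth below ground = 193 − 171.0 = 22 m.

22 m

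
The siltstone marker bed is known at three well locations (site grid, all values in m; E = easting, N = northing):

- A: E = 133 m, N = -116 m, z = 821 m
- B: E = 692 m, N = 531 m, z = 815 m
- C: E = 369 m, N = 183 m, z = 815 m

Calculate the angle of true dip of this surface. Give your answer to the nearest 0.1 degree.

11.2°

Let the plane be z = a·E + b·N + c.
B−A: 559a + 647b = −6;  C−A: 236a + 299b = −6.
Solving gives a = 0.14451, b = −0.13413.
Gradient magnitude |∇z| = √(a² + b²) = √(0.02088 + 0.01799) = 0.19716.
True dip = arctan(0.19716) = 11.2°, dipping toward NW (azimuth ≈ 313°).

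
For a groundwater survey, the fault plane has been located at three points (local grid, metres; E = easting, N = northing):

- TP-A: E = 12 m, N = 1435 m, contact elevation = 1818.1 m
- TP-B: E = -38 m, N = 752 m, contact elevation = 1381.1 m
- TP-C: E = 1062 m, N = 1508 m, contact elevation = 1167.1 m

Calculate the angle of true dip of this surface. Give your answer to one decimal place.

43.8°

Let the plane be z = a·E + b·N + c.
TP-B−TP-A: −50a − 683b = −437;  TP-C−TP-A: 1050a + 73b = −651.
Solving gives a = −0.66788, b = 0.68872.
Gradient magnitude |∇z| = √(a² + b²) = √(0.44607 + 0.47433) = 0.95937.
True dip = arctan(0.95937) = 43.8°, dipping toward SE (azimuth ≈ 136°).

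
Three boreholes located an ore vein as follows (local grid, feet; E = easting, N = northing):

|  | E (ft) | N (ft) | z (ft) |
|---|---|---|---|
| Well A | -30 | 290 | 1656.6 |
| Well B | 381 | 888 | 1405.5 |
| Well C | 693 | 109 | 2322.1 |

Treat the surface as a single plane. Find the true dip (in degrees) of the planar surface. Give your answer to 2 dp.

48.64°

Let the plane be z = a·E + b·N + c.
Well B−Well A: 411a + 598b = −251.1;  Well C−Well A: 723a − 181b = 665.5.
Solving gives a = 0.69566, b = −0.89802.
Gradient magnitude |∇z| = √(a² + b²) = √(0.48394 + 0.80644) = 1.13595.
True dip = arctan(1.13595) = 48.64°, dipping toward NW (azimuth ≈ 322°).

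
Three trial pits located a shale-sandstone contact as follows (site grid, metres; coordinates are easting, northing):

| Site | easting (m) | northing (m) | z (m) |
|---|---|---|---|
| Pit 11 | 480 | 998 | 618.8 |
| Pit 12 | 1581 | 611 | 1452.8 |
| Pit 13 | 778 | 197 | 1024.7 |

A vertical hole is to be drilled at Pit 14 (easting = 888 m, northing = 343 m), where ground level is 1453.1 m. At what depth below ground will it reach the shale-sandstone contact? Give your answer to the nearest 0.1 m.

Two edge vectors: Pit 11→Pit 12 = (1101, -387, 834), Pit 11→Pit 13 = (298, -801, 405.9).
Normal n = (Pit 11→Pit 12) × (Pit 11→Pit 13) = (510950.7, -198363.9, -766575).
So ∂z/∂easting = −n_x/n_z = 0.666537 and ∂z/∂northing = −n_y/n_z = −0.258766.
Intercept c from Pit 11: 618.8 − 319.94 + 258.25 = 557.11.
At (888, 343): z_contact = 591.88 − 88.76 + 557.11 = 1060.24 m.
Depth below ground = 1453.1 − 1060.24 = 392.9 m.

392.9 m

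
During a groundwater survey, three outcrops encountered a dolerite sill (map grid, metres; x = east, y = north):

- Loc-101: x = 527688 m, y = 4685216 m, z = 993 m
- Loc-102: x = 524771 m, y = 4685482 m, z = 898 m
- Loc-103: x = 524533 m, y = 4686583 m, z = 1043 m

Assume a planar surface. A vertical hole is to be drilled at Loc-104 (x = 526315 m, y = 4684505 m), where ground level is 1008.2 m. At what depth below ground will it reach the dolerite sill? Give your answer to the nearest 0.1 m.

178.3 m

Let the plane be z = a·x + b·y + c.
Loc-102−Loc-101: −2917a + 266b = −95;  Loc-103−Loc-101: −3155a + 1367b = 50.
Solving gives a = 0.045473618, b = 0.141528357.
Then c = 993 − a·527688 − b·4685216 = −686093.80.
At (526315, 4684505): z_contact = 23933.45 + 662990.30 − 686093.80 = 829.94 m.
Depth below ground = 1008.2 − 829.94 = 178.3 m.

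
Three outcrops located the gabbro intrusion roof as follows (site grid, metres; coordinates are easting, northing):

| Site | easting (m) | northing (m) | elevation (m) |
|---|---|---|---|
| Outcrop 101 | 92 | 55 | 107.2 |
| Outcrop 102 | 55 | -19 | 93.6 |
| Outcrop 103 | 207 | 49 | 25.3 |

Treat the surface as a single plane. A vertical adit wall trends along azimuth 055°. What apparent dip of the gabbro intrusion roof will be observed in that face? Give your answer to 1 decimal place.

14.5°

Two edge vectors: Outcrop 101→Outcrop 102 = (-37, -74, -13.6), Outcrop 101→Outcrop 103 = (115, -6, -81.9).
Normal n = (Outcrop 101→Outcrop 102) × (Outcrop 101→Outcrop 103) = (5979, -4594.3, 8732).
So ∂z/∂easting = −n_x/n_z = −0.68472 and ∂z/∂northing = −n_y/n_z = 0.52615.
Unit vector along 055° is (sin 55°, cos 55°) = (0.8192, 0.5736).
Slope in that direction = a·(0.8192) + b·(0.5736) = −0.25911.
Apparent dip = arctan|0.25911| = 14.5° (true dip is 40.8°, so apparent ≤ true as expected).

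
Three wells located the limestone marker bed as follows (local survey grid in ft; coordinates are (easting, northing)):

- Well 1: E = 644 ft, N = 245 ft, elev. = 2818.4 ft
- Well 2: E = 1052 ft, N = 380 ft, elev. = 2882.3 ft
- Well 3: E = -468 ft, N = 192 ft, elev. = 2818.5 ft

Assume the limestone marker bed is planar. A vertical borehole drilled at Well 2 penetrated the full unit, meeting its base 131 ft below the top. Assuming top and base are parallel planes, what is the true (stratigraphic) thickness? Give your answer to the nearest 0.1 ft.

114.6 ft

Let the plane be z = a·E + b·N + c.
Well 2−Well 1: 408a + 135b = 63.9;  Well 3−Well 1: −1112a − 53b = 0.1.
Solving gives a = −0.02646, b = 0.55331.
|∇z| = √(a²+b²) = 0.55394, so dip δ = arctan(0.55394) = 28.98°.
True thickness = vertical thickness × cos δ = 131 × cos 28.98° = 114.6 ft.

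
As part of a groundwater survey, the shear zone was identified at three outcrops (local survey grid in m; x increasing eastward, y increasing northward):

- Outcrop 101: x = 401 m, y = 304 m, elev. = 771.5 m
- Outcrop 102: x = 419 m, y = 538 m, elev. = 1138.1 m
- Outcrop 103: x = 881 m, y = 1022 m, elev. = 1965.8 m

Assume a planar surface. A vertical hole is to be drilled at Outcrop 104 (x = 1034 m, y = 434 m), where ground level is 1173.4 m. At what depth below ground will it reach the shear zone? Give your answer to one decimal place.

Let the plane be z = a·x + b·y + c.
Outcrop 102−Outcrop 101: 18a + 234b = 366.6;  Outcrop 103−Outcrop 101: 480a + 718b = 1194.3.
Solving gives a = 0.163461, b = 1.554093.
Then c = 771.5 − a·401 − b·304 = 233.51.
At (1034, 434): z_contact = 169.02 + 674.48 + 233.51 = 1077.00 m.
Depth below ground = 1173.4 − 1077.00 = 96.4 m.

96.4 m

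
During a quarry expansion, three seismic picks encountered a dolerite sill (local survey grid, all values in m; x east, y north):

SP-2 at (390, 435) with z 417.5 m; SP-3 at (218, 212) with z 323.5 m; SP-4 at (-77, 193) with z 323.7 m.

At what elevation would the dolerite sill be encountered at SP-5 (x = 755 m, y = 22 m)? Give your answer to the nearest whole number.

Let the plane be z = a·x + b·y + c.
SP-3−SP-2: −172a − 223b = −94;  SP-4−SP-2: −467a − 242b = −93.8.
Solving gives a = −0.02928, b = 0.44411.
Then c = 417.5 − a·390 − b·435 = 235.73.
At (755, 22): z = −22.1 + 9.8 + 235.73 = 223.4 m.

223 m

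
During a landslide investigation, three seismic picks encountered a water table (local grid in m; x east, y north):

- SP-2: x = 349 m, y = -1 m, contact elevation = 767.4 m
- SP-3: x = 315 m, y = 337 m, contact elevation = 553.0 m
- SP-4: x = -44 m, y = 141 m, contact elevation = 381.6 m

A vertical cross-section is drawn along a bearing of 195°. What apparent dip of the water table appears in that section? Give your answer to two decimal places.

Two edge vectors: SP-2→SP-3 = (-34, 338, -214.4), SP-2→SP-4 = (-393, 142, -385.8).
Normal n = (SP-2→SP-3) × (SP-2→SP-4) = (-99955.6, 71142, 128006).
So ∂z/∂x = −n_x/n_z = 0.78087 and ∂z/∂y = −n_y/n_z = −0.55577.
Unit vector along 195° is (sin 195°, cos 195°) = (-0.2588, -0.9659).
Slope in that direction = a·(-0.2588) + b·(-0.9659) = 0.33473.
Apparent dip = arctan|0.33473| = 18.51° (true dip is 43.8°, so apparent ≤ true as expected).

18.51°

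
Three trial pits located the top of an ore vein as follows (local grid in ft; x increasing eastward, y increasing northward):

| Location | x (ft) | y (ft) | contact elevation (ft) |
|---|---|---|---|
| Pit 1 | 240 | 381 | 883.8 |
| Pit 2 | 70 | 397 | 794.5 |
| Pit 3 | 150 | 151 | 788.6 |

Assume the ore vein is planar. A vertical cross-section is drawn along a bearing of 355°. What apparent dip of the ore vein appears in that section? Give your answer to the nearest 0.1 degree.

8.7°

Two edge vectors: Pit 1→Pit 2 = (-170, 16, -89.3), Pit 1→Pit 3 = (-90, -230, -95.2).
Normal n = (Pit 1→Pit 2) × (Pit 1→Pit 3) = (-22062.2, -8147, 40540).
So ∂z/∂x = −n_x/n_z = 0.54421 and ∂z/∂y = −n_y/n_z = 0.20096.
Unit vector along 355° is (sin 355°, cos 355°) = (-0.0872, 0.9962).
Slope in that direction = a·(-0.0872) + b·(0.9962) = 0.15277.
Apparent dip = arctan|0.15277| = 8.7° (true dip is 30.1°, so apparent ≤ true as expected).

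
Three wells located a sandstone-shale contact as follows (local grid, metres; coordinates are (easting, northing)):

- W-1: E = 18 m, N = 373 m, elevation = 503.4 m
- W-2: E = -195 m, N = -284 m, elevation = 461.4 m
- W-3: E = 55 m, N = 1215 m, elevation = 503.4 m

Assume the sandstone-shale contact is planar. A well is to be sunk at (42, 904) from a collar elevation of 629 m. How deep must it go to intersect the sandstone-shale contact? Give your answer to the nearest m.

125 m

Two edge vectors: W-1→W-2 = (-213, -657, -42), W-1→W-3 = (37, 842, 0).
Normal n = (W-1→W-2) × (W-1→W-3) = (35364, -1554, -155037).
So ∂z/∂E = −n_x/n_z = 0.22810 and ∂z/∂N = −n_y/n_z = −0.01002.
Intercept c from W-1: 503.4 − 4.11 + 3.74 = 503.03.
At (42, 904): z_contact = 9.6 − 9.1 + 503.03 = 503.6 m.
Depth below ground = 629 − 503.6 = 125 m.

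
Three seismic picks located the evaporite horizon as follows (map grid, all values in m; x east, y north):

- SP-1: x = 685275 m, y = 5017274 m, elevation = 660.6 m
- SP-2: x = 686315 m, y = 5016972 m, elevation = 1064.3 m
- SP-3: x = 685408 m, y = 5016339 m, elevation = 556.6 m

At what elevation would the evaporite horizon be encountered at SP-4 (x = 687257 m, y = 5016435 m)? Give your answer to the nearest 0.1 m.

1384.2 m

Two edge vectors: SP-1→SP-2 = (1040, -302, 403.7), SP-1→SP-3 = (133, -935, -104).
Normal n = (SP-1→SP-2) × (SP-1→SP-3) = (408867.5, 161852.1, -932234).
So ∂z/∂x = −n_x/n_z = 0.438588917 and ∂z/∂y = −n_y/n_z = 0.173617461.
Intercept c from SP-1: 660.6 − 300554.02 − 871086.37 = −1170979.79.
At (687257, 5016435): z = 301423.3 + 870940.7 − 1170979.79 = 1384.2 m.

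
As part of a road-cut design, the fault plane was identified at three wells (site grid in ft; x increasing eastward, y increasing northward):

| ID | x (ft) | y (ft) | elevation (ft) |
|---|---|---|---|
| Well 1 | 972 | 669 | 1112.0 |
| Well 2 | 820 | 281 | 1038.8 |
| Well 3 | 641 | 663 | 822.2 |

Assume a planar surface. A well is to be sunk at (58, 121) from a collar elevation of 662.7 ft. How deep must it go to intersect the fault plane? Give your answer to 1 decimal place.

Two edge vectors: Well 1→Well 2 = (-152, -388, -73.2), Well 1→Well 3 = (-331, -6, -289.8).
Normal n = (Well 1→Well 2) × (Well 1→Well 3) = (112003.2, -19820.4, -127516).
So ∂z/∂x = −n_x/n_z = 0.87835 and ∂z/∂y = −n_y/n_z = −0.15543.
Intercept c from Well 1: 1112 − 853.75 + 103.99 = 362.23.
At (58, 121): z_contact = 50.94 − 18.81 + 362.23 = 394.37 ft.
Depth below ground = 662.7 − 394.37 = 268.3 ft.

268.3 ft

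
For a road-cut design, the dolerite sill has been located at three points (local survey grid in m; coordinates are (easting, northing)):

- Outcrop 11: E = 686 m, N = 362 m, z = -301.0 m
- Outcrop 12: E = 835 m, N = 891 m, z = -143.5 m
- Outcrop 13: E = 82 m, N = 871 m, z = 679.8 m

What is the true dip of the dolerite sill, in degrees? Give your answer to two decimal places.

51.70°

Two edge vectors: Outcrop 11→Outcrop 12 = (149, 529, 157.5), Outcrop 11→Outcrop 13 = (-604, 509, 980.8).
Normal n = (Outcrop 11→Outcrop 12) × (Outcrop 11→Outcrop 13) = (438675.7, -241269.2, 395357).
So ∂z/∂E = −n_x/n_z = −1.10957 and ∂z/∂N = −n_y/n_z = 0.61026.
Gradient magnitude |∇z| = √(a² + b²) = √(1.23114 + 0.37241) = 1.26632.
True dip = arctan(1.26632) = 51.70°, dipping toward ESE (azimuth ≈ 119°).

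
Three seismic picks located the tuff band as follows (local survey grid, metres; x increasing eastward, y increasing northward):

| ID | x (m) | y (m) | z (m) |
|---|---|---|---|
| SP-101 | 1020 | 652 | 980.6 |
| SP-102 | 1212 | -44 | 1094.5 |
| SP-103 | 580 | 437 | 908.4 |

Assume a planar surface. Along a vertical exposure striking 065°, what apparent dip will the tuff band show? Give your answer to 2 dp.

8.58°

Two edge vectors: SP-101→SP-102 = (192, -696, 113.9), SP-101→SP-103 = (-440, -215, -72.2).
Normal n = (SP-101→SP-102) × (SP-101→SP-103) = (74739.7, -36253.6, -347520).
So ∂z/∂x = −n_x/n_z = 0.21507 and ∂z/∂y = −n_y/n_z = −0.10432.
Unit vector along 065° is (sin 65°, cos 65°) = (0.9063, 0.4226).
Slope in that direction = a·(0.9063) + b·(0.4226) = 0.15083.
Apparent dip = arctan|0.15083| = 8.58° (true dip is 13.4°, so apparent ≤ true as expected).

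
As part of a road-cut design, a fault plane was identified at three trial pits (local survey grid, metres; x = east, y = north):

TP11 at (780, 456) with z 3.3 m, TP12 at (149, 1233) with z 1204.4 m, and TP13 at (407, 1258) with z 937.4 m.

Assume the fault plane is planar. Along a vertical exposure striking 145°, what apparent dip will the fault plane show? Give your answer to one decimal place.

49.4°

Two edge vectors: TP11→TP12 = (-631, 777, 1201.1), TP11→TP13 = (-373, 802, 934.1).
Normal n = (TP11→TP12) × (TP11→TP13) = (-237486.5, 141406.8, -216241).
So ∂z/∂x = −n_x/n_z = −1.09825 and ∂z/∂y = −n_y/n_z = 0.65393.
Unit vector along 145° is (sin 145°, cos 145°) = (0.5736, -0.8192).
Slope in that direction = a·(0.5736) + b·(-0.8192) = −1.16560.
Apparent dip = arctan|1.16560| = 49.4° (true dip is 52.0°, so apparent ≤ true as expected).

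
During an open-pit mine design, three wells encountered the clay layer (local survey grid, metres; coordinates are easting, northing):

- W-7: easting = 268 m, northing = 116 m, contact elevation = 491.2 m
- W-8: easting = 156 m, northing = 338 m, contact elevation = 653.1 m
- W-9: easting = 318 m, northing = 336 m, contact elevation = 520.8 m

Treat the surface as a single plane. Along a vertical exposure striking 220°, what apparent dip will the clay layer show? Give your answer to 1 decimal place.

Two edge vectors: W-7→W-8 = (-112, 222, 161.9), W-7→W-9 = (50, 220, 29.6).
Normal n = (W-7→W-8) × (W-7→W-9) = (-29046.8, 11410.2, -35740).
So ∂z/∂easting = −n_x/n_z = −0.81273 and ∂z/∂northing = −n_y/n_z = 0.31926.
Unit vector along 220° is (sin 220°, cos 220°) = (-0.6428, -0.7660).
Slope in that direction = a·(-0.6428) + b·(-0.7660) = 0.27785.
Apparent dip = arctan|0.27785| = 15.5° (true dip is 41.1°, so apparent ≤ true as expected).

15.5°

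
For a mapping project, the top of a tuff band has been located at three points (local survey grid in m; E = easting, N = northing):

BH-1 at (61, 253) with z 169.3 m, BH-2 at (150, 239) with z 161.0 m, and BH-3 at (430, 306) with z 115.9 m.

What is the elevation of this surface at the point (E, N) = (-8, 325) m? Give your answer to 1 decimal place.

Let the plane be z = a·E + b·N + c.
BH-2−BH-1: 89a − 14b = −8.3;  BH-3−BH-1: 369a + 53b = −53.4.
Solving gives a = −0.12016, b = −0.17099.
Then c = 169.3 − a·61 − b·253 = 219.89.
At (-8, 325): z = 1.0 − 55.6 + 219.89 = 165.3 m.

165.3 m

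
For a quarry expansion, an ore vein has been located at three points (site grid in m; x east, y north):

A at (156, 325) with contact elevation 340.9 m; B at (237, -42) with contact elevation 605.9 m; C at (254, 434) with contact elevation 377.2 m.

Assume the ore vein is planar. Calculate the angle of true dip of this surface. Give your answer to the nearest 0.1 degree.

Two edge vectors: A→B = (81, -367, 265), A→C = (98, 109, 36.3).
Normal n = (A→B) × (A→C) = (-42207.1, 23029.7, 44795).
So ∂z/∂x = −n_x/n_z = 0.94223 and ∂z/∂y = −n_y/n_z = −0.51411.
Gradient magnitude |∇z| = √(a² + b²) = √(0.88779 + 0.26431) = 1.07336.
True dip = arctan(1.07336) = 47.0°, dipping toward WNW (azimuth ≈ 299°).

47.0°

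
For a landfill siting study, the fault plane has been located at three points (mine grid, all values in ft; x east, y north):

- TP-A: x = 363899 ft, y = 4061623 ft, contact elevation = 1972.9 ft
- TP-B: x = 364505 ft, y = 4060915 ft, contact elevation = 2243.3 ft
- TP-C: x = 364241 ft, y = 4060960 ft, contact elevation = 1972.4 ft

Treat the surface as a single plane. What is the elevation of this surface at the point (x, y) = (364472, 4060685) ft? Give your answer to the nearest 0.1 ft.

2072.5 ft

Two edge vectors: TP-A→TP-B = (606, -708, 270.4), TP-A→TP-C = (342, -663, -0.5).
Normal n = (TP-A→TP-B) × (TP-A→TP-C) = (179629.2, 92779.8, -159642).
So ∂z/∂x = −n_x/n_z = 1.125200135 and ∂z/∂y = −n_y/n_z = 0.581174127.
Intercept c from TP-A: 1972.9 − 409459.20 − 2360510.20 = −2767996.51.
At (364472, 4060685): z = 410103.9 + 2359965.1 − 2767996.51 = 2072.5 ft.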